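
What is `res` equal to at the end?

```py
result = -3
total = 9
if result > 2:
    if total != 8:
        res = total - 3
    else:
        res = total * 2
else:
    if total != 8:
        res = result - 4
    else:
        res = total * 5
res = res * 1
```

-7

result=-3, total=9
result > 2 is False; total != 8 is True
→ res = result - 4 = -7
res = (-7)*1 = -7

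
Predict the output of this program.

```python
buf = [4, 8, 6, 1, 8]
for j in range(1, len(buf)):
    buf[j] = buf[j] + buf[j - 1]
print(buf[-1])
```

j=1: buf[1] = 8+4 = 12 → [4, 12, 6, 1, 8]
j=2: buf[2] = 6+12 = 18 → [4, 12, 18, 1, 8]
j=3: buf[3] = 1+18 = 19 → [4, 12, 18, 19, 8]
j=4: buf[4] = 8+19 = 27 → [4, 12, 18, 19, 27]

27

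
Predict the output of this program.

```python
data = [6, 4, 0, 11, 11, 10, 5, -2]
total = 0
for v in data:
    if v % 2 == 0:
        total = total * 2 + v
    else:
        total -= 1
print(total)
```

v=6: even, total = 0*2+6 = 6
v=4: even, total = 6*2+4 = 16
v=0: even, total = 16*2+0 = 32
v=11: not even, total = 32-1 = 31
v=11: not even, total = 31-1 = 30
v=10: even, total = 30*2+10 = 70
v=5: not even, total = 70-1 = 69
v=-2: even, total = 69*2+(-2) = 136

136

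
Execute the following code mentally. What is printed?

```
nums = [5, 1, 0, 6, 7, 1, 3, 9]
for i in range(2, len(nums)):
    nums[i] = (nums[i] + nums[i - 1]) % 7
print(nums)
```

[5, 1, 1, 0, 0, 1, 4, 6]

i=2: nums[2] = (0+1)%7 = 1 → [5, 1, 1, 6, 7, 1, 3, 9]
i=3: nums[3] = (6+1)%7 = 0 → [5, 1, 1, 0, 7, 1, 3, 9]
i=4: nums[4] = (7+0)%7 = 0 → [5, 1, 1, 0, 0, 1, 3, 9]
i=5: nums[5] = (1+0)%7 = 1 → [5, 1, 1, 0, 0, 1, 3, 9]
i=6: nums[6] = (3+1)%7 = 4 → [5, 1, 1, 0, 0, 1, 4, 9]
i=7: nums[7] = (9+4)%7 = 6 → [5, 1, 1, 0, 0, 1, 4, 6]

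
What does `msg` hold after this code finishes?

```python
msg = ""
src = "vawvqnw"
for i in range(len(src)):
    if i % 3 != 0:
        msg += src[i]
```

i=0: skip
i=1: add 'a' → 'a'
i=2: add 'w' → 'aw'
i=3: skip
i=4: add 'q' → 'awq'
i=5: add 'n' → 'awqn'
i=6: skip

'awqn'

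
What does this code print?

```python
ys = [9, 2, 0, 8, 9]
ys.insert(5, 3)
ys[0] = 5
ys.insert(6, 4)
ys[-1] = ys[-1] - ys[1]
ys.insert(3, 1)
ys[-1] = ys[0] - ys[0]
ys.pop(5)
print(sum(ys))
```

19

insert 3 at 5 → [9, 2, 0, 8, 9, 3]
ys[0] = 5 → [5, 2, 0, 8, 9, 3]
insert 4 at 6 → [5, 2, 0, 8, 9, 3, 4]
ys[-1] = ys[-1]-ys[1] = 4-2 = 2 → [5, 2, 0, 8, 9, 3, 2]
insert 1 at 3 → [5, 2, 0, 1, 8, 9, 3, 2]
ys[-1] = ys[0]-ys[0] = 5-5 = 0 → [5, 2, 0, 1, 8, 9, 3, 0]
pop(5) removes 9 → [5, 2, 0, 1, 8, 3, 0]
sum = 19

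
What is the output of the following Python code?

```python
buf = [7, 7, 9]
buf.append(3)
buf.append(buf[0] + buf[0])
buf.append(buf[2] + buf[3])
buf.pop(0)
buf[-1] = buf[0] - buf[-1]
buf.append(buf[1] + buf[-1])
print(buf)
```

append 3 → [7, 7, 9, 3]
append buf[0]+buf[0] = 7+7 = 14 → [7, 7, 9, 3, 14]
append buf[2]+buf[3] = 9+3 = 12 → [7, 7, 9, 3, 14, 12]
pop(0) removes 7 → [7, 9, 3, 14, 12]
buf[-1] = buf[0]-buf[-1] = 7-12 = -5 → [7, 9, 3, 14, -5]
append buf[1]+buf[-1] = 9+(-5) = 4 → [7, 9, 3, 14, -5, 4]

[7, 9, 3, 14, -5, 4]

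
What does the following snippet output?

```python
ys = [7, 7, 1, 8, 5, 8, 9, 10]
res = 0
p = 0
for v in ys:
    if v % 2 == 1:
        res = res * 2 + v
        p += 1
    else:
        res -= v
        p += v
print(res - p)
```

102

v=7: odd, res = 0*2+7 = 7; p=1
v=7: odd, res = 7*2+7 = 21; p=2
v=1: odd, res = 21*2+1 = 43; p=3
v=8: not odd, res = 43-8 = 35; p=11
v=5: odd, res = 35*2+5 = 75; p=12
v=8: not odd, res = 75-8 = 67; p=20
v=9: odd, res = 67*2+9 = 143; p=21
v=10: not odd, res = 143-10 = 133; p=31
res-p = 133-31 = 102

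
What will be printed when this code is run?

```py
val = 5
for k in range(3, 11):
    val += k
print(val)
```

k=3: val = 5+3 = 8
k=4: val = 8+4 = 12
k=5: val = 12+5 = 17
k=6: val = 17+6 = 23
k=7: val = 23+7 = 30
k=8: val = 30+8 = 38
k=9: val = 38+9 = 47
k=10: val = 47+10 = 57

57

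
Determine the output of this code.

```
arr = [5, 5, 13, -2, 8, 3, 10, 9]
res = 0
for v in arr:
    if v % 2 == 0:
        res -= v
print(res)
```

v=5: not even
v=5: not even
v=13: not even
v=-2: even, res = 0-(-2) = 2
v=8: even, res = 2-8 = -6
v=3: not even
v=10: even, res = (-6)-10 = -16
v=9: not even

-16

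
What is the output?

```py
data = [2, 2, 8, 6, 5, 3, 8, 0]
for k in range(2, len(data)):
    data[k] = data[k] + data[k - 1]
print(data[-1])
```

k=2: data[2] = 8+2 = 10 → [2, 2, 10, 6, 5, 3, 8, 0]
k=3: data[3] = 6+10 = 16 → [2, 2, 10, 16, 5, 3, 8, 0]
k=4: data[4] = 5+16 = 21 → [2, 2, 10, 16, 21, 3, 8, 0]
k=5: data[5] = 3+21 = 24 → [2, 2, 10, 16, 21, 24, 8, 0]
k=6: data[6] = 8+24 = 32 → [2, 2, 10, 16, 21, 24, 32, 0]
k=7: data[7] = 0+32 = 32 → [2, 2, 10, 16, 21, 24, 32, 32]

32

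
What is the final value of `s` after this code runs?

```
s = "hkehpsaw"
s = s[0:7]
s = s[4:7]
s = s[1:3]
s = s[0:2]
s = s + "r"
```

'sar'

slice [0:7] → 'hkehpsa'
slice [4:7] → 'psa'
slice [1:3] → 'sa'
slice [0:2] → 'sa'
+ 'r' → 'sar'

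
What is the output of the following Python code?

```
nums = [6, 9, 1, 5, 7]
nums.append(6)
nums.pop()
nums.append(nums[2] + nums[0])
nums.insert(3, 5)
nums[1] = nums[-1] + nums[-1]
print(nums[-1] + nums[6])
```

14

append 6 → [6, 9, 1, 5, 7, 6]
pop() removes 6 → [6, 9, 1, 5, 7]
append nums[2]+nums[0] = 1+6 = 7 → [6, 9, 1, 5, 7, 7]
insert 5 at 3 → [6, 9, 1, 5, 5, 7, 7]
nums[1] = nums[-1]+nums[-1] = 7+7 = 14 → [6, 14, 1, 5, 5, 7, 7]
nums[-1]+nums[6] = 7+7 = 14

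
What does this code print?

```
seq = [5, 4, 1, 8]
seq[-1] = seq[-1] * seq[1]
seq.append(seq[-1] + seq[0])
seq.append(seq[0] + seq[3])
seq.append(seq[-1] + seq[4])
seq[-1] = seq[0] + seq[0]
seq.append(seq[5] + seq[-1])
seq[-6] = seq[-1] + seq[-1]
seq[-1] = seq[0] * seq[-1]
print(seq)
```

seq[-1] = seq[-1]*seq[1] = 8*4 = 32 → [5, 4, 1, 32]
append seq[-1]+seq[0] = 32+5 = 37 → [5, 4, 1, 32, 37]
append seq[0]+seq[3] = 5+32 = 37 → [5, 4, 1, 32, 37, 37]
append seq[-1]+seq[4] = 37+37 = 74 → [5, 4, 1, 32, 37, 37, 74]
seq[-1] = seq[0]+seq[0] = 5+5 = 10 → [5, 4, 1, 32, 37, 37, 10]
append seq[5]+seq[-1] = 37+10 = 47 → [5, 4, 1, 32, 37, 37, 10, 47]
seq[-6] = seq[-1]+seq[-1] = 47+47 = 94 → [5, 4, 94, 32, 37, 37, 10, 47]
seq[-1] = seq[0]*seq[-1] = 5*47 = 235 → [5, 4, 94, 32, 37, 37, 10, 235]

[5, 4, 94, 32, 37, 37, 10, 235]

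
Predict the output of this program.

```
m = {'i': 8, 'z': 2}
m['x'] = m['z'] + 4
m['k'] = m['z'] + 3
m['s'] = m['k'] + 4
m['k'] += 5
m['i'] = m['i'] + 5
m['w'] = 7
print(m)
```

{'i': 13, 'z': 2, 'x': 6, 'k': 10, 's': 9, 'w': 7}

m['x'] = m['z']+4 = 6 → {'i': 8, 'z': 2, 'x': 6}
m['k'] = m['z']+3 = 5 → {'i': 8, 'z': 2, 'x': 6, 'k': 5}
m['s'] = m['k']+4 = 9 → {'i': 8, 'z': 2, 'x': 6, 'k': 5, 's': 9}
m['k'] = 5+5 = 10 → {'i': 8, 'z': 2, 'x': 6, 'k': 10, 's': 9}
m['i'] = m['i']+5 = 13 → {'i': 13, 'z': 2, 'x': 6, 'k': 10, 's': 9}
m['w'] = 7 → {'i': 13, 'z': 2, 'x': 6, 'k': 10, 's': 9, 'w': 7}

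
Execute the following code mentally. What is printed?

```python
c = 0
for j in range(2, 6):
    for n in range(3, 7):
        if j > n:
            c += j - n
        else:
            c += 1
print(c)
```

17

j=2,n=3: not 2>3, c = 0+1 = 1
j=2,n=4: not 2>4, c = 1+1 = 2
j=2,n=5: not 2>5, c = 2+1 = 3
j=2,n=6: not 2>6, c = 3+1 = 4
j=3,n=3: not 3>3, c = 4+1 = 5
j=3,n=4: not 3>4, c = 5+1 = 6
j=3,n=5: not 3>5, c = 6+1 = 7
j=3,n=6: not 3>6, c = 7+1 = 8
j=4,n=3: 4>3, c = 8+1 = 9
j=4,n=4: not 4>4, c = 9+1 = 10
j=4,n=5: not 4>5, c = 10+1 = 11
j=4,n=6: not 4>6, c = 11+1 = 12
j=5,n=3: 5>3, c = 12+2 = 14
j=5,n=4: 5>4, c = 14+1 = 15
j=5,n=5: not 5>5, c = 15+1 = 16
j=5,n=6: not 5>6, c = 16+1 = 17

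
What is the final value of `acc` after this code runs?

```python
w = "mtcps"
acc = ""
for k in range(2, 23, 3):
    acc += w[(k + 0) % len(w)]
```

k=2: add w[2]='c' → 'c'
k=5: add w[0]='m' → 'cm'
k=8: add w[3]='p' → 'cmp'
k=11: add w[1]='t' → 'cmpt'
k=14: add w[4]='s' → 'cmpts'
k=17: add w[2]='c' → 'cmptsc'
k=20: add w[0]='m' → 'cmptscm'

'cmptscm'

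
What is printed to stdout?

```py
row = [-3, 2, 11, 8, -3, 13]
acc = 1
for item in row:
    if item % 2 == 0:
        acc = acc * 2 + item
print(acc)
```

16

item=-3: not even
item=2: even, acc = 1*2+2 = 4
item=11: not even
item=8: even, acc = 4*2+8 = 16
item=-3: not even
item=13: not even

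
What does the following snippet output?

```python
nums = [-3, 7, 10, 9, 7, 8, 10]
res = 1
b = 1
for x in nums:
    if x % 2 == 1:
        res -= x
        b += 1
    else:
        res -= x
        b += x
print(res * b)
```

x=-3: odd, res = 1-(-3) = 4; b=2
x=7: odd, res = 4-7 = -3; b=3
x=10: not odd, res = (-3)-10 = -13; b=13
x=9: odd, res = (-13)-9 = -22; b=14
x=7: odd, res = (-22)-7 = -29; b=15
x=8: not odd, res = (-29)-8 = -37; b=23
x=10: not odd, res = (-37)-10 = -47; b=33
res*b = (-47)*33 = -1551

-1551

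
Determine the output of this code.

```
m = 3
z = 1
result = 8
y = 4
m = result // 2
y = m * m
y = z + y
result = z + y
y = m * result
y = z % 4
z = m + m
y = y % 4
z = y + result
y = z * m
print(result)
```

18

m = 8//2 = 4
y = 4*4 = 16
y = 1+16 = 17
result = 1+17 = 18
y = 4*18 = 72
y = 1%4 = 1
z = 4+4 = 8
y = 1%4 = 1
z = 1+18 = 19
y = 19*4 = 76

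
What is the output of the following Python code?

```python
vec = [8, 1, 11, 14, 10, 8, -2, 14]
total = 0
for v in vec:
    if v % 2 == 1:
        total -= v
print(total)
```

-12

v=8: not odd
v=1: odd, total = 0-1 = -1
v=11: odd, total = (-1)-11 = -12
v=14: not odd
v=10: not odd
v=8: not odd
v=-2: not odd
v=14: not odd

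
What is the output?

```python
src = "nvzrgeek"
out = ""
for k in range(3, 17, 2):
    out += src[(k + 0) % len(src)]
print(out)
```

rekvrek

k=3: add src[3]='r' → 'r'
k=5: add src[5]='e' → 're'
k=7: add src[7]='k' → 'rek'
k=9: add src[1]='v' → 'rekv'
k=11: add src[3]='r' → 'rekvr'
k=13: add src[5]='e' → 'rekvre'
k=15: add src[7]='k' → 'rekvrek'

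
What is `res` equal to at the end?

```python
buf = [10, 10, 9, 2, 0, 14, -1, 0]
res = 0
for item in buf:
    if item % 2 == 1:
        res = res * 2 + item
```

17

item=10: not odd
item=10: not odd
item=9: odd, res = 0*2+9 = 9
item=2: not odd
item=0: not odd
item=14: not odd
item=-1: odd, res = 9*2+(-1) = 17
item=0: not odd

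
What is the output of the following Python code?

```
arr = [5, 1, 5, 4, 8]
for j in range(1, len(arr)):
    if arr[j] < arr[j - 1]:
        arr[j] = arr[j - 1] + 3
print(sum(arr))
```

j=1: 1<5, arr[1] = 5+3 = 8 → [5, 8, 5, 4, 8]
j=2: 5<8, arr[2] = 8+3 = 11 → [5, 8, 11, 4, 8]
j=3: 4<11, arr[3] = 11+3 = 14 → [5, 8, 11, 14, 8]
j=4: 8<14, arr[4] = 14+3 = 17 → [5, 8, 11, 14, 17]
sum = 55

55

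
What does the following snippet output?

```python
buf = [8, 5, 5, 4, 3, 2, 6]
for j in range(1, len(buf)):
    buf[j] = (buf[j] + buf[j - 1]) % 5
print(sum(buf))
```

21

j=1: buf[1] = (5+8)%5 = 3 → [8, 3, 5, 4, 3, 2, 6]
j=2: buf[2] = (5+3)%5 = 3 → [8, 3, 3, 4, 3, 2, 6]
j=3: buf[3] = (4+3)%5 = 2 → [8, 3, 3, 2, 3, 2, 6]
j=4: buf[4] = (3+2)%5 = 0 → [8, 3, 3, 2, 0, 2, 6]
j=5: buf[5] = (2+0)%5 = 2 → [8, 3, 3, 2, 0, 2, 6]
j=6: buf[6] = (6+2)%5 = 3 → [8, 3, 3, 2, 0, 2, 3]
sum = 21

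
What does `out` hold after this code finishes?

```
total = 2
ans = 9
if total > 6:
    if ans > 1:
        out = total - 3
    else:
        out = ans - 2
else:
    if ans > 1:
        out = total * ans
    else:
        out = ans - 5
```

18

total=2, ans=9
total > 6 is False; ans > 1 is True
→ out = total * ans = 18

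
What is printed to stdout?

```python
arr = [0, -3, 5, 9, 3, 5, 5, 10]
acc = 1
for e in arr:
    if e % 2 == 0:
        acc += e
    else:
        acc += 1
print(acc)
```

17

e=0: even, acc = 1+0 = 1
e=-3: not even, acc = 1+1 = 2
e=5: not even, acc = 2+1 = 3
e=9: not even, acc = 3+1 = 4
e=3: not even, acc = 4+1 = 5
e=5: not even, acc = 5+1 = 6
e=5: not even, acc = 6+1 = 7
e=10: even, acc = 7+10 = 17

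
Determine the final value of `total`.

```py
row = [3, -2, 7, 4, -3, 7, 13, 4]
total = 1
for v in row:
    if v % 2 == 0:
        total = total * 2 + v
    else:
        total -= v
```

-74

v=3: not even, total = 1-3 = -2
v=-2: even, total = (-2)*2+(-2) = -6
v=7: not even, total = (-6)-7 = -13
v=4: even, total = (-13)*2+4 = -22
v=-3: not even, total = (-22)-(-3) = -19
v=7: not even, total = (-19)-7 = -26
v=13: not even, total = (-26)-13 = -39
v=4: even, total = (-39)*2+4 = -74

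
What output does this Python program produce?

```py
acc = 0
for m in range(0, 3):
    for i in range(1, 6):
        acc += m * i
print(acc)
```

45

m=0,i=1: acc = 0+0 = 0
m=0,i=2: acc = 0+0 = 0
m=0,i=3: acc = 0+0 = 0
m=0,i=4: acc = 0+0 = 0
m=0,i=5: acc = 0+0 = 0
m=1,i=1: acc = 0+1 = 1
m=1,i=2: acc = 1+2 = 3
m=1,i=3: acc = 3+3 = 6
m=1,i=4: acc = 6+4 = 10
m=1,i=5: acc = 10+5 = 15
m=2,i=1: acc = 15+2 = 17
m=2,i=2: acc = 17+4 = 21
m=2,i=3: acc = 21+6 = 27
m=2,i=4: acc = 27+8 = 35
m=2,i=5: acc = 35+10 = 45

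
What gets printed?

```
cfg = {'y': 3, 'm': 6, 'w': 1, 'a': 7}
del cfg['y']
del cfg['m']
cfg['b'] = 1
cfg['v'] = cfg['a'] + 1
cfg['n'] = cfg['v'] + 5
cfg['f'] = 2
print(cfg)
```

{'w': 1, 'a': 7, 'b': 1, 'v': 8, 'n': 13, 'f': 2}

del 'y' → {'m': 6, 'w': 1, 'a': 7}
del 'm' → {'w': 1, 'a': 7}
cfg['b'] = 1 → {'w': 1, 'a': 7, 'b': 1}
cfg['v'] = cfg['a']+1 = 8 → {'w': 1, 'a': 7, 'b': 1, 'v': 8}
cfg['n'] = cfg['v']+5 = 13 → {'w': 1, 'a': 7, 'b': 1, 'v': 8, 'n': 13}
cfg['f'] = 2 → {'w': 1, 'a': 7, 'b': 1, 'v': 8, 'n': 13, 'f': 2}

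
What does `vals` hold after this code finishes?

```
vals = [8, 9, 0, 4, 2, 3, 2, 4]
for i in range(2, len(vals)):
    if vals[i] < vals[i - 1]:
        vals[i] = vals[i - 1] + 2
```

[8, 9, 11, 13, 15, 17, 19, 21]

i=2: 0<9, vals[2] = 9+2 = 11 → [8, 9, 11, 4, 2, 3, 2, 4]
i=3: 4<11, vals[3] = 11+2 = 13 → [8, 9, 11, 13, 2, 3, 2, 4]
i=4: 2<13, vals[4] = 13+2 = 15 → [8, 9, 11, 13, 15, 3, 2, 4]
i=5: 3<15, vals[5] = 15+2 = 17 → [8, 9, 11, 13, 15, 17, 2, 4]
i=6: 2<17, vals[6] = 17+2 = 19 → [8, 9, 11, 13, 15, 17, 19, 4]
i=7: 4<19, vals[7] = 19+2 = 21 → [8, 9, 11, 13, 15, 17, 19, 21]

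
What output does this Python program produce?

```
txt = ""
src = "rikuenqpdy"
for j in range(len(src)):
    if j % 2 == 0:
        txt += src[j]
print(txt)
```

rkeqd

j=0: add 'r' → 'r'
j=1: skip
j=2: add 'k' → 'rk'
j=3: skip
j=4: add 'e' → 'rke'
j=5: skip
j=6: add 'q' → 'rkeq'
j=7: skip
j=8: add 'd' → 'rkeqd'
j=9: skip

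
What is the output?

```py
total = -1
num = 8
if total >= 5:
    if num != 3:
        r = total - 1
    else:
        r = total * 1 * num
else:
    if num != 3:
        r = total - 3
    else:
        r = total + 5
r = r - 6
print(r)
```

-10

total=-1, num=8
total >= 5 is False; num != 3 is True
→ r = total - 3 = -4
r = (-4)-6 = -10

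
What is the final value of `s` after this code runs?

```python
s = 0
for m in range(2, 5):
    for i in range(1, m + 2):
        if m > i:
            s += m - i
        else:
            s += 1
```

16

m=2,i=1: 2>1, s = 0+1 = 1
m=2,i=2: not 2>2, s = 1+1 = 2
m=2,i=3: not 2>3, s = 2+1 = 3
m=3,i=1: 3>1, s = 3+2 = 5
m=3,i=2: 3>2, s = 5+1 = 6
m=3,i=3: not 3>3, s = 6+1 = 7
m=3,i=4: not 3>4, s = 7+1 = 8
m=4,i=1: 4>1, s = 8+3 = 11
m=4,i=2: 4>2, s = 11+2 = 13
m=4,i=3: 4>3, s = 13+1 = 14
m=4,i=4: not 4>4, s = 14+1 = 15
m=4,i=5: not 4>5, s = 15+1 = 16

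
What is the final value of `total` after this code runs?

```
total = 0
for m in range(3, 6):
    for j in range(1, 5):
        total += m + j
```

m=3,j=1: total = 0+4 = 4
m=3,j=2: total = 4+5 = 9
m=3,j=3: total = 9+6 = 15
m=3,j=4: total = 15+7 = 22
m=4,j=1: total = 22+5 = 27
m=4,j=2: total = 27+6 = 33
m=4,j=3: total = 33+7 = 40
m=4,j=4: total = 40+8 = 48
m=5,j=1: total = 48+6 = 54
m=5,j=2: total = 54+7 = 61
m=5,j=3: total = 61+8 = 69
m=5,j=4: total = 69+9 = 78

78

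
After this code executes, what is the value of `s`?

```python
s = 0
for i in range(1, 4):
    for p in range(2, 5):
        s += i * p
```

i=1,p=2: s = 0+2 = 2
i=1,p=3: s = 2+3 = 5
i=1,p=4: s = 5+4 = 9
i=2,p=2: s = 9+4 = 13
i=2,p=3: s = 13+6 = 19
i=2,p=4: s = 19+8 = 27
i=3,p=2: s = 27+6 = 33
i=3,p=3: s = 33+9 = 42
i=3,p=4: s = 42+12 = 54

54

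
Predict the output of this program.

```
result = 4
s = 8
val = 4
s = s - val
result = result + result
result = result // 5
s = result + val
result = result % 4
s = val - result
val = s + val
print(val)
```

s = 8-4 = 4
result = 4+4 = 8
result = 8//5 = 1
s = 1+4 = 5
result = 1%4 = 1
s = 4-1 = 3
val = 3+4 = 7

7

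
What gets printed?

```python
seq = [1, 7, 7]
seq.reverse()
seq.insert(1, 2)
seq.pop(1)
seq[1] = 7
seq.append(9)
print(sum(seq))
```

24

reverse → [7, 7, 1]
insert 2 at 1 → [7, 2, 7, 1]
pop(1) removes 2 → [7, 7, 1]
seq[1] = 7 → [7, 7, 1]
append 9 → [7, 7, 1, 9]
sum = 24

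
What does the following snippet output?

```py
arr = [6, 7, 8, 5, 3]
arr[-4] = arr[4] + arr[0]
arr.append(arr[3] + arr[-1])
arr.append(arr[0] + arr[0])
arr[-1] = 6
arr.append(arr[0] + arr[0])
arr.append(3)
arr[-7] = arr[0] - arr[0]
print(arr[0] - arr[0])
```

0

arr[-4] = arr[4]+arr[0] = 3+6 = 9 → [6, 9, 8, 5, 3]
append arr[3]+arr[-1] = 5+3 = 8 → [6, 9, 8, 5, 3, 8]
append arr[0]+arr[0] = 6+6 = 12 → [6, 9, 8, 5, 3, 8, 12]
arr[-1] = 6 → [6, 9, 8, 5, 3, 8, 6]
append arr[0]+arr[0] = 6+6 = 12 → [6, 9, 8, 5, 3, 8, 6, 12]
append 3 → [6, 9, 8, 5, 3, 8, 6, 12, 3]
arr[-7] = arr[0]-arr[0] = 6-6 = 0 → [6, 9, 0, 5, 3, 8, 6, 12, 3]
arr[0]-arr[0] = 6-6 = 0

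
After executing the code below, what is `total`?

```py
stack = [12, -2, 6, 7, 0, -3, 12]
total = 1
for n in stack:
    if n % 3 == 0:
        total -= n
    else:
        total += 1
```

n=12: %3==0, total = 1-12 = -11
n=-2: not %3==0, total = (-11)+1 = -10
n=6: %3==0, total = (-10)-6 = -16
n=7: not %3==0, total = (-16)+1 = -15
n=0: %3==0, total = (-15)-0 = -15
n=-3: %3==0, total = (-15)-(-3) = -12
n=12: %3==0, total = (-12)-12 = -24

-24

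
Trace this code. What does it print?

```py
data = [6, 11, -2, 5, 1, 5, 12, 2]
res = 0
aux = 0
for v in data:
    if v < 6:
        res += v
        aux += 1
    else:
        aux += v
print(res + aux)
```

v=6: not <6; aux=6
v=11: not <6; aux=17
v=-2: <6, res = 0+(-2) = -2; aux=18
v=5: <6, res = (-2)+5 = 3; aux=19
v=1: <6, res = 3+1 = 4; aux=20
v=5: <6, res = 4+5 = 9; aux=21
v=12: not <6; aux=33
v=2: <6, res = 9+2 = 11; aux=34
res+aux = 11+34 = 45

45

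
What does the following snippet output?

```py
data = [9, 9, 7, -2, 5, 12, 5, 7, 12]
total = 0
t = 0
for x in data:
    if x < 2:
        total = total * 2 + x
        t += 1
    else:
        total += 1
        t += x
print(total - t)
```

x=9: not <2, total = 0+1 = 1; t=9
x=9: not <2, total = 1+1 = 2; t=18
x=7: not <2, total = 2+1 = 3; t=25
x=-2: <2, total = 3*2+(-2) = 4; t=26
x=5: not <2, total = 4+1 = 5; t=31
x=12: not <2, total = 5+1 = 6; t=43
x=5: not <2, total = 6+1 = 7; t=48
x=7: not <2, total = 7+1 = 8; t=55
x=12: not <2, total = 8+1 = 9; t=67
total-t = 9-67 = -58

-58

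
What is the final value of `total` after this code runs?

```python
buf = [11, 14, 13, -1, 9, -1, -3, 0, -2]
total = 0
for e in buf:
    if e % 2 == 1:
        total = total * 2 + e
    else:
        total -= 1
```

549

e=11: odd, total = 0*2+11 = 11
e=14: not odd, total = 11-1 = 10
e=13: odd, total = 10*2+13 = 33
e=-1: odd, total = 33*2+(-1) = 65
e=9: odd, total = 65*2+9 = 139
e=-1: odd, total = 139*2+(-1) = 277
e=-3: odd, total = 277*2+(-3) = 551
e=0: not odd, total = 551-1 = 550
e=-2: not odd, total = 550-1 = 549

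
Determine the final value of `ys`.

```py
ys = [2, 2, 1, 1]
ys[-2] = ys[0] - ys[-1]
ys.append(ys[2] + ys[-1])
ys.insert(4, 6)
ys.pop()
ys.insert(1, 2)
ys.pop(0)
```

[2, 2, 1, 1, 6]

ys[-2] = ys[0]-ys[-1] = 2-1 = 1 → [2, 2, 1, 1]
append ys[2]+ys[-1] = 1+1 = 2 → [2, 2, 1, 1, 2]
insert 6 at 4 → [2, 2, 1, 1, 6, 2]
pop() removes 2 → [2, 2, 1, 1, 6]
insert 2 at 1 → [2, 2, 2, 1, 1, 6]
pop(0) removes 2 → [2, 2, 1, 1, 6]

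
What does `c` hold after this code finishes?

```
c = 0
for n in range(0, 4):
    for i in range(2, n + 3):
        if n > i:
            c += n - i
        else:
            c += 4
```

37

n=0,i=2: not 0>2, c = 0+4 = 4
n=1,i=2: not 1>2, c = 4+4 = 8
n=1,i=3: not 1>3, c = 8+4 = 12
n=2,i=2: not 2>2, c = 12+4 = 16
n=2,i=3: not 2>3, c = 16+4 = 20
n=2,i=4: not 2>4, c = 20+4 = 24
n=3,i=2: 3>2, c = 24+1 = 25
n=3,i=3: not 3>3, c = 25+4 = 29
n=3,i=4: not 3>4, c = 29+4 = 33
n=3,i=5: not 3>5, c = 33+4 = 37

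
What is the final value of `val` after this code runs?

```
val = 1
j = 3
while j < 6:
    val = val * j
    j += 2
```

j=3: val = 1*3 = 3
j=5: val = 3*5 = 15

15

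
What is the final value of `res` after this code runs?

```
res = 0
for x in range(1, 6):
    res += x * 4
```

x=1: res = 0+1*4 = 4
x=2: res = 4+2*4 = 12
x=3: res = 12+3*4 = 24
x=4: res = 24+4*4 = 40
x=5: res = 40+5*4 = 60

60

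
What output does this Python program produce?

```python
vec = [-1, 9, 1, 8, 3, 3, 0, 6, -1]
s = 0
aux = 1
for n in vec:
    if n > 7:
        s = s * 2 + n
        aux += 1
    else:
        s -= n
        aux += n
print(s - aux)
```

n=-1: not >7, s = 0-(-1) = 1; aux=0
n=9: >7, s = 1*2+9 = 11; aux=1
n=1: not >7, s = 11-1 = 10; aux=2
n=8: >7, s = 10*2+8 = 28; aux=3
n=3: not >7, s = 28-3 = 25; aux=6
n=3: not >7, s = 25-3 = 22; aux=9
n=0: not >7, s = 22-0 = 22; aux=9
n=6: not >7, s = 22-6 = 16; aux=15
n=-1: not >7, s = 16-(-1) = 17; aux=14
s-aux = 17-14 = 3

3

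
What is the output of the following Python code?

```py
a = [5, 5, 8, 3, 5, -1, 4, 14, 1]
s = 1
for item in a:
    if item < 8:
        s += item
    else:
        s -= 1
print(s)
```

item=5: <8, s = 1+5 = 6
item=5: <8, s = 6+5 = 11
item=8: not <8, s = 11-1 = 10
item=3: <8, s = 10+3 = 13
item=5: <8, s = 13+5 = 18
item=-1: <8, s = 18+(-1) = 17
item=4: <8, s = 17+4 = 21
item=14: not <8, s = 21-1 = 20
item=1: <8, s = 20+1 = 21

21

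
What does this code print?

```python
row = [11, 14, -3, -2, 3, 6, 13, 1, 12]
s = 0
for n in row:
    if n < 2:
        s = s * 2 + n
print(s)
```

n=11: not <2
n=14: not <2
n=-3: <2, s = 0*2+(-3) = -3
n=-2: <2, s = (-3)*2+(-2) = -8
n=3: not <2
n=6: not <2
n=13: not <2
n=1: <2, s = (-8)*2+1 = -15
n=12: not <2

-15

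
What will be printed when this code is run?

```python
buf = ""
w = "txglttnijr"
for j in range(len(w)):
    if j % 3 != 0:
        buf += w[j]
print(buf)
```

xgttij

j=0: skip
j=1: add 'x' → 'x'
j=2: add 'g' → 'xg'
j=3: skip
j=4: add 't' → 'xgt'
j=5: add 't' → 'xgtt'
j=6: skip
j=7: add 'i' → 'xgtti'
j=8: add 'j' → 'xgttij'
j=9: skip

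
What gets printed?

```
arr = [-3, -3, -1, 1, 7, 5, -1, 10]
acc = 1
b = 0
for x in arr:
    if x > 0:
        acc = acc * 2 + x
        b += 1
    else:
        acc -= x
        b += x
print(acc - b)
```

190

x=-3: not >0, acc = 1-(-3) = 4; b=-3
x=-3: not >0, acc = 4-(-3) = 7; b=-6
x=-1: not >0, acc = 7-(-1) = 8; b=-7
x=1: >0, acc = 8*2+1 = 17; b=-6
x=7: >0, acc = 17*2+7 = 41; b=-5
x=5: >0, acc = 41*2+5 = 87; b=-4
x=-1: not >0, acc = 87-(-1) = 88; b=-5
x=10: >0, acc = 88*2+10 = 186; b=-4
acc-b = 186-(-4) = 190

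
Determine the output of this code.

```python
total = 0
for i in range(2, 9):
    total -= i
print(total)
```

-35

i=2: total = 0-2 = -2
i=3: total = (-2)-3 = -5
i=4: total = (-5)-4 = -9
i=5: total = (-9)-5 = -14
i=6: total = (-14)-6 = -20
i=7: total = (-20)-7 = -27
i=8: total = (-27)-8 = -35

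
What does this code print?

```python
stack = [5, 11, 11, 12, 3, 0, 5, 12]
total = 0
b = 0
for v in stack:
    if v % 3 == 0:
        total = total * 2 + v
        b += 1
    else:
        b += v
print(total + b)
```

v=5: not %3==0; b=5
v=11: not %3==0; b=16
v=11: not %3==0; b=27
v=12: %3==0, total = 0*2+12 = 12; b=28
v=3: %3==0, total = 12*2+3 = 27; b=29
v=0: %3==0, total = 27*2+0 = 54; b=30
v=5: not %3==0; b=35
v=12: %3==0, total = 54*2+12 = 120; b=36
total+b = 120+36 = 156

156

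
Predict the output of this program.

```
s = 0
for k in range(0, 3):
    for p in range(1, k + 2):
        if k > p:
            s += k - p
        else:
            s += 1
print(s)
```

6

k=0,p=1: not 0>1, s = 0+1 = 1
k=1,p=1: not 1>1, s = 1+1 = 2
k=1,p=2: not 1>2, s = 2+1 = 3
k=2,p=1: 2>1, s = 3+1 = 4
k=2,p=2: not 2>2, s = 4+1 = 5
k=2,p=3: not 2>3, s = 5+1 = 6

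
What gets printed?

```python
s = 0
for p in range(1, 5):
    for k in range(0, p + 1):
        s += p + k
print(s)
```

60

p=1,k=0: s = 0+1 = 1
p=1,k=1: s = 1+2 = 3
p=2,k=0: s = 3+2 = 5
p=2,k=1: s = 5+3 = 8
p=2,k=2: s = 8+4 = 12
p=3,k=0: s = 12+3 = 15
p=3,k=1: s = 15+4 = 19
p=3,k=2: s = 19+5 = 24
p=3,k=3: s = 24+6 = 30
p=4,k=0: s = 30+4 = 34
p=4,k=1: s = 34+5 = 39
p=4,k=2: s = 39+6 = 45
p=4,k=3: s = 45+7 = 52
p=4,k=4: s = 52+8 = 60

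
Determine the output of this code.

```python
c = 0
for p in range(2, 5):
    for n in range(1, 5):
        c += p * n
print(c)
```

90

p=2,n=1: c = 0+2 = 2
p=2,n=2: c = 2+4 = 6
p=2,n=3: c = 6+6 = 12
p=2,n=4: c = 12+8 = 20
p=3,n=1: c = 20+3 = 23
p=3,n=2: c = 23+6 = 29
p=3,n=3: c = 29+9 = 38
p=3,n=4: c = 38+12 = 50
p=4,n=1: c = 50+4 = 54
p=4,n=2: c = 54+8 = 62
p=4,n=3: c = 62+12 = 74
p=4,n=4: c = 74+16 = 90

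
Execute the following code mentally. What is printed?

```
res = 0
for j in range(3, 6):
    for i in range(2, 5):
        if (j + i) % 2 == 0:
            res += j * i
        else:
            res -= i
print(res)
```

33

j=3,i=2: odd sum, res = 0-2 = -2
j=3,i=3: even sum, res = (-2)+9 = 7
j=3,i=4: odd sum, res = 7-4 = 3
j=4,i=2: even sum, res = 3+8 = 11
j=4,i=3: odd sum, res = 11-3 = 8
j=4,i=4: even sum, res = 8+16 = 24
j=5,i=2: odd sum, res = 24-2 = 22
j=5,i=3: even sum, res = 22+15 = 37
j=5,i=4: odd sum, res = 37-4 = 33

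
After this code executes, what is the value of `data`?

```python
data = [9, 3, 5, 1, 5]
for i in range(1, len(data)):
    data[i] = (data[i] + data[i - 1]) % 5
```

[9, 2, 2, 3, 3]

i=1: data[1] = (3+9)%5 = 2 → [9, 2, 5, 1, 5]
i=2: data[2] = (5+2)%5 = 2 → [9, 2, 2, 1, 5]
i=3: data[3] = (1+2)%5 = 3 → [9, 2, 2, 3, 5]
i=4: data[4] = (5+3)%5 = 3 → [9, 2, 2, 3, 3]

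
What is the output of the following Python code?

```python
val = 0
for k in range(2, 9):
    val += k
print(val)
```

k=2: val = 0+2 = 2
k=3: val = 2+3 = 5
k=4: val = 5+4 = 9
k=5: val = 9+5 = 14
k=6: val = 14+6 = 20
k=7: val = 20+7 = 27
k=8: val = 27+8 = 35

35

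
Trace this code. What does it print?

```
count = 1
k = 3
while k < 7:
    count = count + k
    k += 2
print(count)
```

k=3: count = 1+3 = 4
k=5: count = 4+5 = 9

9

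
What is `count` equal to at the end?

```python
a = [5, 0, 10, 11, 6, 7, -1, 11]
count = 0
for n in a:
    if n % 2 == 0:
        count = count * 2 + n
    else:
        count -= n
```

n=5: not even, count = 0-5 = -5
n=0: even, count = (-5)*2+0 = -10
n=10: even, count = (-10)*2+10 = -10
n=11: not even, count = (-10)-11 = -21
n=6: even, count = (-21)*2+6 = -36
n=7: not even, count = (-36)-7 = -43
n=-1: not even, count = (-43)-(-1) = -42
n=11: not even, count = (-42)-11 = -53

-53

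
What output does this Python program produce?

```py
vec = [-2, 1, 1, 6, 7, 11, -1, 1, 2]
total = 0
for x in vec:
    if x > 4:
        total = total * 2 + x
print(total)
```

49

x=-2: not >4
x=1: not >4
x=1: not >4
x=6: >4, total = 0*2+6 = 6
x=7: >4, total = 6*2+7 = 19
x=11: >4, total = 19*2+11 = 49
x=-1: not >4
x=1: not >4
x=2: not >4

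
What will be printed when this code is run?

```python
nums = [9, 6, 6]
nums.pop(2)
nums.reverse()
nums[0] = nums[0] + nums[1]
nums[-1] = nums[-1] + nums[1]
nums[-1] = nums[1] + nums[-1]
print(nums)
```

[15, 36]

pop(2) removes 6 → [9, 6]
reverse → [6, 9]
nums[0] = nums[0]+nums[1] = 6+9 = 15 → [15, 9]
nums[-1] = nums[-1]+nums[1] = 9+9 = 18 → [15, 18]
nums[-1] = nums[1]+nums[-1] = 18+18 = 36 → [15, 36]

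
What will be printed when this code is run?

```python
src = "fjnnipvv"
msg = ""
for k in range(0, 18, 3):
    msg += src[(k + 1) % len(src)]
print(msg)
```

jivnpf

k=0: add src[1]='j' → 'j'
k=3: add src[4]='i' → 'ji'
k=6: add src[7]='v' → 'jiv'
k=9: add src[2]='n' → 'jivn'
k=12: add src[5]='p' → 'jivnp'
k=15: add src[0]='f' → 'jivnpf'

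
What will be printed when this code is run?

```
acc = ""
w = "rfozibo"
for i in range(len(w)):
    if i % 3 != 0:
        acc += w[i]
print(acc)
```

i=0: skip
i=1: add 'f' → 'f'
i=2: add 'o' → 'fo'
i=3: skip
i=4: add 'i' → 'foi'
i=5: add 'b' → 'foib'
i=6: skip

foib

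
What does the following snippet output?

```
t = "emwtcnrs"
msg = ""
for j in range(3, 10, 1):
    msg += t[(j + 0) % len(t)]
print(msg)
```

j=3: add t[3]='t' → 't'
j=4: add t[4]='c' → 'tc'
j=5: add t[5]='n' → 'tcn'
j=6: add t[6]='r' → 'tcnr'
j=7: add t[7]='s' → 'tcnrs'
j=8: add t[0]='e' → 'tcnrse'
j=9: add t[1]='m' → 'tcnrsem'

tcnrsem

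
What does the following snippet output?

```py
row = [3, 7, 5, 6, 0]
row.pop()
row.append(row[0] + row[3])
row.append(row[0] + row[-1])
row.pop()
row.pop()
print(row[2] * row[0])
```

pop() removes 0 → [3, 7, 5, 6]
append row[0]+row[3] = 3+6 = 9 → [3, 7, 5, 6, 9]
append row[0]+row[-1] = 3+9 = 12 → [3, 7, 5, 6, 9, 12]
pop() removes 12 → [3, 7, 5, 6, 9]
pop() removes 9 → [3, 7, 5, 6]
row[2]*row[0] = 5*3 = 15

15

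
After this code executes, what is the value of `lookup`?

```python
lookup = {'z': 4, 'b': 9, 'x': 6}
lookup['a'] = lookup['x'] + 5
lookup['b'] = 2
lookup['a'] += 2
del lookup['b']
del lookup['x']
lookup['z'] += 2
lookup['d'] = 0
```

{'z': 6, 'a': 13, 'd': 0}

lookup['a'] = lookup['x']+5 = 11 → {'z': 4, 'b': 9, 'x': 6, 'a': 11}
lookup['b'] = 2 → {'z': 4, 'b': 2, 'x': 6, 'a': 11}
lookup['a'] = 11+2 = 13 → {'z': 4, 'b': 2, 'x': 6, 'a': 13}
del 'b' → {'z': 4, 'x': 6, 'a': 13}
del 'x' → {'z': 4, 'a': 13}
lookup['z'] = 4+2 = 6 → {'z': 6, 'a': 13}
lookup['d'] = 0 → {'z': 6, 'a': 13, 'd': 0}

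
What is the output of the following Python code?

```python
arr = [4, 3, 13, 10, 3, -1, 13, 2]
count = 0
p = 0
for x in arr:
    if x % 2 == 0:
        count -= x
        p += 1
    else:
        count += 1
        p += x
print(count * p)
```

-374

x=4: even, count = 0-4 = -4; p=1
x=3: not even, count = (-4)+1 = -3; p=4
x=13: not even, count = (-3)+1 = -2; p=17
x=10: even, count = (-2)-10 = -12; p=18
x=3: not even, count = (-12)+1 = -11; p=21
x=-1: not even, count = (-11)+1 = -10; p=20
x=13: not even, count = (-10)+1 = -9; p=33
x=2: even, count = (-9)-2 = -11; p=34
count*p = (-11)*34 = -374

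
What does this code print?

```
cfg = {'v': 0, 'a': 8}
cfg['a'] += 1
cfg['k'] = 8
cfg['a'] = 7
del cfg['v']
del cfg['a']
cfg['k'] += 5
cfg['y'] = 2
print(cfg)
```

{'k': 13, 'y': 2}

cfg['a'] = 8+1 = 9 → {'v': 0, 'a': 9}
cfg['k'] = 8 → {'v': 0, 'a': 9, 'k': 8}
cfg['a'] = 7 → {'v': 0, 'a': 7, 'k': 8}
del 'v' → {'a': 7, 'k': 8}
del 'a' → {'k': 8}
cfg['k'] = 8+5 = 13 → {'k': 13}
cfg['y'] = 2 → {'k': 13, 'y': 2}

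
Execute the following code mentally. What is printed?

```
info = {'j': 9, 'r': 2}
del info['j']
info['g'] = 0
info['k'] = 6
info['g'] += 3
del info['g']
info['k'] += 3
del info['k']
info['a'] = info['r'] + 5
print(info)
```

del 'j' → {'r': 2}
info['g'] = 0 → {'r': 2, 'g': 0}
info['k'] = 6 → {'r': 2, 'g': 0, 'k': 6}
info['g'] = 0+3 = 3 → {'r': 2, 'g': 3, 'k': 6}
del 'g' → {'r': 2, 'k': 6}
info['k'] = 6+3 = 9 → {'r': 2, 'k': 9}
del 'k' → {'r': 2}
info['a'] = info['r']+5 = 7 → {'r': 2, 'a': 7}

{'r': 2, 'a': 7}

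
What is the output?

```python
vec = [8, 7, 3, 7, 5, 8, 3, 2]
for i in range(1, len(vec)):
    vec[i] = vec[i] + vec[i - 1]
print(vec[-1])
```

i=1: vec[1] = 7+8 = 15 → [8, 15, 3, 7, 5, 8, 3, 2]
i=2: vec[2] = 3+15 = 18 → [8, 15, 18, 7, 5, 8, 3, 2]
i=3: vec[3] = 7+18 = 25 → [8, 15, 18, 25, 5, 8, 3, 2]
i=4: vec[4] = 5+25 = 30 → [8, 15, 18, 25, 30, 8, 3, 2]
i=5: vec[5] = 8+30 = 38 → [8, 15, 18, 25, 30, 38, 3, 2]
i=6: vec[6] = 3+38 = 41 → [8, 15, 18, 25, 30, 38, 41, 2]
i=7: vec[7] = 2+41 = 43 → [8, 15, 18, 25, 30, 38, 41, 43]

43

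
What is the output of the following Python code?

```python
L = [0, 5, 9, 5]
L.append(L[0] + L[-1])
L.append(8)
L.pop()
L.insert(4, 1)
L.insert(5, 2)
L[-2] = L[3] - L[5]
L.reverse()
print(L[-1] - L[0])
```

-5

append L[0]+L[-1] = 0+5 = 5 → [0, 5, 9, 5, 5]
append 8 → [0, 5, 9, 5, 5, 8]
pop() removes 8 → [0, 5, 9, 5, 5]
insert 1 at 4 → [0, 5, 9, 5, 1, 5]
insert 2 at 5 → [0, 5, 9, 5, 1, 2, 5]
L[-2] = L[3]-L[5] = 5-2 = 3 → [0, 5, 9, 5, 1, 3, 5]
reverse → [5, 3, 1, 5, 9, 5, 0]
L[-1]-L[0] = 0-5 = -5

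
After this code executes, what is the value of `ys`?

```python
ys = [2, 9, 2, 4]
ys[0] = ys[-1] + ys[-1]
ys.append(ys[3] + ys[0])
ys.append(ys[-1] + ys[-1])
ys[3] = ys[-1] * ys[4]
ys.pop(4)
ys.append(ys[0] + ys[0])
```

[8, 9, 2, 288, 24, 16]

ys[0] = ys[-1]+ys[-1] = 4+4 = 8 → [8, 9, 2, 4]
append ys[3]+ys[0] = 4+8 = 12 → [8, 9, 2, 4, 12]
append ys[-1]+ys[-1] = 12+12 = 24 → [8, 9, 2, 4, 12, 24]
ys[3] = ys[-1]*ys[4] = 24*12 = 288 → [8, 9, 2, 288, 12, 24]
pop(4) removes 12 → [8, 9, 2, 288, 24]
append ys[0]+ys[0] = 8+8 = 16 → [8, 9, 2, 288, 24, 16]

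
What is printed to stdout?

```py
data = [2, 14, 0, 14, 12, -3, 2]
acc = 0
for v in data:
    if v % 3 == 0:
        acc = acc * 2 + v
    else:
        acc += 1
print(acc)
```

v=2: not %3==0, acc = 0+1 = 1
v=14: not %3==0, acc = 1+1 = 2
v=0: %3==0, acc = 2*2+0 = 4
v=14: not %3==0, acc = 4+1 = 5
v=12: %3==0, acc = 5*2+12 = 22
v=-3: %3==0, acc = 22*2+(-3) = 41
v=2: not %3==0, acc = 41+1 = 42

42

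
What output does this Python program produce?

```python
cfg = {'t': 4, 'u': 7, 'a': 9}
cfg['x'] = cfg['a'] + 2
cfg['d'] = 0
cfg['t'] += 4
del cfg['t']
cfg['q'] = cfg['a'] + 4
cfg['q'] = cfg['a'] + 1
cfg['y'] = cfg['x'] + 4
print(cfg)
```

cfg['x'] = cfg['a']+2 = 11 → {'t': 4, 'u': 7, 'a': 9, 'x': 11}
cfg['d'] = 0 → {'t': 4, 'u': 7, 'a': 9, 'x': 11, 'd': 0}
cfg['t'] = 4+4 = 8 → {'t': 8, 'u': 7, 'a': 9, 'x': 11, 'd': 0}
del 't' → {'u': 7, 'a': 9, 'x': 11, 'd': 0}
cfg['q'] = cfg['a']+4 = 13 → {'u': 7, 'a': 9, 'x': 11, 'd': 0, 'q': 13}
cfg['q'] = cfg['a']+1 = 10 → {'u': 7, 'a': 9, 'x': 11, 'd': 0, 'q': 10}
cfg['y'] = cfg['x']+4 = 15 → {'u': 7, 'a': 9, 'x': 11, 'd': 0, 'q': 10, 'y': 15}

{'u': 7, 'a': 9, 'x': 11, 'd': 0, 'q': 10, 'y': 15}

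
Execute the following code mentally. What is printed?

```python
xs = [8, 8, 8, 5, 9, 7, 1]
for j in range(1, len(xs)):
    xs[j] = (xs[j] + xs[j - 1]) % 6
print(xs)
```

j=1: xs[1] = (8+8)%6 = 4 → [8, 4, 8, 5, 9, 7, 1]
j=2: xs[2] = (8+4)%6 = 0 → [8, 4, 0, 5, 9, 7, 1]
j=3: xs[3] = (5+0)%6 = 5 → [8, 4, 0, 5, 9, 7, 1]
j=4: xs[4] = (9+5)%6 = 2 → [8, 4, 0, 5, 2, 7, 1]
j=5: xs[5] = (7+2)%6 = 3 → [8, 4, 0, 5, 2, 3, 1]
j=6: xs[6] = (1+3)%6 = 4 → [8, 4, 0, 5, 2, 3, 4]

[8, 4, 0, 5, 2, 3, 4]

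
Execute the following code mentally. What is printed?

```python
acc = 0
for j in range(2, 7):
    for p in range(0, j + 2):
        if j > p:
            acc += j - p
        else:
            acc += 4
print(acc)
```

95

j=2,p=0: 2>0, acc = 0+2 = 2
j=2,p=1: 2>1, acc = 2+1 = 3
j=2,p=2: not 2>2, acc = 3+4 = 7
j=2,p=3: not 2>3, acc = 7+4 = 11
j=3,p=0: 3>0, acc = 11+3 = 14
j=3,p=1: 3>1, acc = 14+2 = 16
j=3,p=2: 3>2, acc = 16+1 = 17
j=3,p=3: not 3>3, acc = 17+4 = 21
j=3,p=4: not 3>4, acc = 21+4 = 25
j=4,p=0: 4>0, acc = 25+4 = 29
j=4,p=1: 4>1, acc = 29+3 = 32
j=4,p=2: 4>2, acc = 32+2 = 34
j=4,p=3: 4>3, acc = 34+1 = 35
j=4,p=4: not 4>4, acc = 35+4 = 39
j=4,p=5: not 4>5, acc = 39+4 = 43
j=5,p=0: 5>0, acc = 43+5 = 48
j=5,p=1: 5>1, acc = 48+4 = 52
j=5,p=2: 5>2, acc = 52+3 = 55
j=5,p=3: 5>3, acc = 55+2 = 57
j=5,p=4: 5>4, acc = 57+1 = 58
j=5,p=5: not 5>5, acc = 58+4 = 62
j=5,p=6: not 5>6, acc = 62+4 = 66
j=6,p=0: 6>0, acc = 66+6 = 72
j=6,p=1: 6>1, acc = 72+5 = 77
j=6,p=2: 6>2, acc = 77+4 = 81
j=6,p=3: 6>3, acc = 81+3 = 84
j=6,p=4: 6>4, acc = 84+2 = 86
j=6,p=5: 6>5, acc = 86+1 = 87
j=6,p=6: not 6>6, acc = 87+4 = 91
j=6,p=7: not 6>7, acc = 91+4 = 95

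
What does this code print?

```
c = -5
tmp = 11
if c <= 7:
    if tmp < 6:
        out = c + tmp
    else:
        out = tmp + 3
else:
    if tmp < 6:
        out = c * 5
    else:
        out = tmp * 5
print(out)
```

14

c=-5, tmp=11
c <= 7 is True; tmp < 6 is False
→ out = tmp + 3 = 14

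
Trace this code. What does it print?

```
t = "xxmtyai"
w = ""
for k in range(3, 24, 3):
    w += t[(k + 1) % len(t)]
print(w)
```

yxtimax

k=3: add t[4]='y' → 'y'
k=6: add t[0]='x' → 'yx'
k=9: add t[3]='t' → 'yxt'
k=12: add t[6]='i' → 'yxti'
k=15: add t[2]='m' → 'yxtim'
k=18: add t[5]='a' → 'yxtima'
k=21: add t[1]='x' → 'yxtimax'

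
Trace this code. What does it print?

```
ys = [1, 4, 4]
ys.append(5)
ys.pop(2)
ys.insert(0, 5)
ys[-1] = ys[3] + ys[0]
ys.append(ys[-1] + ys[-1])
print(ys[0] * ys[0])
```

append 5 → [1, 4, 4, 5]
pop(2) removes 4 → [1, 4, 5]
insert 5 at 0 → [5, 1, 4, 5]
ys[-1] = ys[3]+ys[0] = 5+5 = 10 → [5, 1, 4, 10]
append ys[-1]+ys[-1] = 10+10 = 20 → [5, 1, 4, 10, 20]
ys[0]*ys[0] = 5*5 = 25

25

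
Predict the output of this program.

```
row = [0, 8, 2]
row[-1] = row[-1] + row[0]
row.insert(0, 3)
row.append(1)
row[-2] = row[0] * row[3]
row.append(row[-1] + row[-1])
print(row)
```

row[-1] = row[-1]+row[0] = 2+0 = 2 → [0, 8, 2]
insert 3 at 0 → [3, 0, 8, 2]
append 1 → [3, 0, 8, 2, 1]
row[-2] = row[0]*row[3] = 3*2 = 6 → [3, 0, 8, 6, 1]
append row[-1]+row[-1] = 1+1 = 2 → [3, 0, 8, 6, 1, 2]

[3, 0, 8, 6, 1, 2]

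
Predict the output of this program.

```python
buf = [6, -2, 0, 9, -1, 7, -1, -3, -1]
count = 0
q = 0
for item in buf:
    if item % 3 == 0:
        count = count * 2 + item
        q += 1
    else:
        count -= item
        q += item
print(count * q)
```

420

item=6: %3==0, count = 0*2+6 = 6; q=1
item=-2: not %3==0, count = 6-(-2) = 8; q=-1
item=0: %3==0, count = 8*2+0 = 16; q=0
item=9: %3==0, count = 16*2+9 = 41; q=1
item=-1: not %3==0, count = 41-(-1) = 42; q=0
item=7: not %3==0, count = 42-7 = 35; q=7
item=-1: not %3==0, count = 35-(-1) = 36; q=6
item=-3: %3==0, count = 36*2+(-3) = 69; q=7
item=-1: not %3==0, count = 69-(-1) = 70; q=6
count*q = 70*6 = 420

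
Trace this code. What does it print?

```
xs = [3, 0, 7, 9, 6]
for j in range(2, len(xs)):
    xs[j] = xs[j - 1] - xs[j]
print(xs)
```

[3, 0, -7, -16, -22]

j=2: xs[2] = 0-7 = -7 → [3, 0, -7, 9, 6]
j=3: xs[3] = (-7)-9 = -16 → [3, 0, -7, -16, 6]
j=4: xs[4] = (-16)-6 = -22 → [3, 0, -7, -16, -22]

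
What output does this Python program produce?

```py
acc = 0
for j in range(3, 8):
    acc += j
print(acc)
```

25

j=3: acc = 0+3 = 3
j=4: acc = 3+4 = 7
j=5: acc = 7+5 = 12
j=6: acc = 12+6 = 18
j=7: acc = 18+7 = 25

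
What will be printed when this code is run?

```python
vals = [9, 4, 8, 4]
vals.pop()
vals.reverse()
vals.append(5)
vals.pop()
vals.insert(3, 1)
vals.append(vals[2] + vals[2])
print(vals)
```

pop() removes 4 → [9, 4, 8]
reverse → [8, 4, 9]
append 5 → [8, 4, 9, 5]
pop() removes 5 → [8, 4, 9]
insert 1 at 3 → [8, 4, 9, 1]
append vals[2]+vals[2] = 9+9 = 18 → [8, 4, 9, 1, 18]

[8, 4, 9, 1, 18]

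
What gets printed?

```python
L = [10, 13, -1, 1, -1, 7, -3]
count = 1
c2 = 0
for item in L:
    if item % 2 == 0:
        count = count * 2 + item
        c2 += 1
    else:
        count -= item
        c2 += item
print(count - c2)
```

item=10: even, count = 1*2+10 = 12; c2=1
item=13: not even, count = 12-13 = -1; c2=14
item=-1: not even, count = (-1)-(-1) = 0; c2=13
item=1: not even, count = 0-1 = -1; c2=14
item=-1: not even, count = (-1)-(-1) = 0; c2=13
item=7: not even, count = 0-7 = -7; c2=20
item=-3: not even, count = (-7)-(-3) = -4; c2=17
count-c2 = (-4)-17 = -21

-21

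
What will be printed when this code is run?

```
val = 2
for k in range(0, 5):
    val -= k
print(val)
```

k=0: val = 2-0 = 2
k=1: val = 2-1 = 1
k=2: val = 1-2 = -1
k=3: val = (-1)-3 = -4
k=4: val = (-4)-4 = -8

-8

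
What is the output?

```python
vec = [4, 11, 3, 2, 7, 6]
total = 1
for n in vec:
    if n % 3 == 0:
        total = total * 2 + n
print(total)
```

16

n=4: not %3==0
n=11: not %3==0
n=3: %3==0, total = 1*2+3 = 5
n=2: not %3==0
n=7: not %3==0
n=6: %3==0, total = 5*2+6 = 16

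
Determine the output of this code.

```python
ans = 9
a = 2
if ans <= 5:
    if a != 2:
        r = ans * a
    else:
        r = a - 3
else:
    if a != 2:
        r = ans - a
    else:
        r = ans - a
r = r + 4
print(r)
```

ans=9, a=2
ans <= 5 is False; a != 2 is False
→ r = ans - a = 7
r = 7+4 = 11

11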